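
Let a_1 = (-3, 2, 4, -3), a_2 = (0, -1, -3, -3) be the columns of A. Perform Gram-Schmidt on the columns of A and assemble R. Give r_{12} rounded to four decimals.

q_1 = a_1/‖a_1‖ = (-3, 2, 4, -3)/6.1644 = (-0.4867, 0.3244, 0.6489, -0.4867).
r_{12} = q_1·a_2 = -0.8111.

r_{12} = -0.8111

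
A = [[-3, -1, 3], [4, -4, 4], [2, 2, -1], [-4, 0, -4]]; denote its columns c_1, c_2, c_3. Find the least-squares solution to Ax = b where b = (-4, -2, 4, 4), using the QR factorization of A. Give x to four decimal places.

q_1 = c_1/‖c_1‖ = (-3, 4, 2, -4)/6.7082 = (-0.4472, 0.5963, 0.2981, -0.5963).
r_{12} = q_1·c_2 = -1.3416.
u_2 = c_2 + 1.3416·q_1 = (-1.6000, -3.2000, 2.4000, -0.8000).
‖u_2‖ = 4.3818, so q_2 = (-0.3651, -0.7303, 0.5477, -0.1826).
r_{13} = q_1·c_3 = 3.1305; r_{23} = q_2·c_3 = -3.8341.
u_3 = c_3 − 3.1305·q_1 + 3.8341·q_2 = (3.0000, -0.6667, 0.1667, -2.8333).
‖u_3‖ = 4.1833, so q_3 = (0.7171, -0.1594, 0.0398, -0.6773).
Qᵀb = (-0.5963, 4.3818, -5.0996).
Back-substitute: x_3 = -5.0996/4.1833 = -1.2190.
x_2 = (4.3818 + 3.8341·(-1.2190))/4.3818 = -0.0667.
x_1 = (-0.5963 + 1.3416·(-0.0667) − 3.1305·(-1.2190))/6.7082 = 0.4667.

x = (0.4667, -0.0667, -1.2190)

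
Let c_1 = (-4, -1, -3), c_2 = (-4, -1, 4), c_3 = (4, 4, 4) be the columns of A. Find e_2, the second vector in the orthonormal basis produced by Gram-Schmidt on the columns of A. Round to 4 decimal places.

c_1 = (-4, -1, -3); ‖c_1‖ = 5.0990, so e_1 = (-0.7845, -0.1961, -0.5883).
e_1·c_2 = (-0.7845)·(-4) + (-0.1961)·(-1) + (-0.5883)·4 = 0.9806.
u_2 = c_2 − 0.9806·e_1 = (-3.2308, -0.8077, 4.5769).
‖u_2‖ = 5.6603, so e_2 = (-0.5708, -0.1427, 0.8086).

e_2 = (-0.5708, -0.1427, 0.8086)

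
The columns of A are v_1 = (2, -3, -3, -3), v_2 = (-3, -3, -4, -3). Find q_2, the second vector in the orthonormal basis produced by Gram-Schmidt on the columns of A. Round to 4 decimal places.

q_2 = (-0.9204, -0.1371, -0.3394, -0.1371)

q_1 = v_1/‖v_1‖ = (2, -3, -3, -3)/5.5678 = (0.3592, -0.5388, -0.5388, -0.5388).
r_{12} = q_1·v_2 = 4.3105.
u_2 = v_2 − 4.3105·q_1 = (-4.5484, -0.6774, -1.6774, -0.6774).
‖u_2‖ = 4.9416, so q_2 = (-0.9204, -0.1371, -0.3394, -0.1371).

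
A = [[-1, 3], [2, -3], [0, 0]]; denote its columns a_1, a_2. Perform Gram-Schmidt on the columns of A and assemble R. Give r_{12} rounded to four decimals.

a_1 = (-1, 2, 0); ‖a_1‖ = 2.2361, so e_1 = (-0.4472, 0.8944, 0.0000).
r_{12} = e_1·a_2 = -4.0249.

r_{12} = -4.0249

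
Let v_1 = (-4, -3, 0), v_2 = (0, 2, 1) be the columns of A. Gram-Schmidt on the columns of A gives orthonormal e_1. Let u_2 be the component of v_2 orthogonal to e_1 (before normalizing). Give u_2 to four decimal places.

u_2 = (-0.9600, 1.2800, 1.0000)

v_1 = (-4, -3, 0); ‖v_1‖ = 5.0000, so e_1 = (-0.8000, -0.6000, 0.0000).
e_1·v_2 = (-0.8000)·0 + (-0.6000)·2 + 0.0000·1 = -1.2000.
u_2 = v_2 + 1.2000·e_1 = (-0.9600, 1.2800, 1.0000).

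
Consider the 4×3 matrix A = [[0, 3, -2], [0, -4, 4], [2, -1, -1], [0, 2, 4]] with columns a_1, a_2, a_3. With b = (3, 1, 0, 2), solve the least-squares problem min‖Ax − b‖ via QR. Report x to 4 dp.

a_1 = (0, 0, 2, 0); ‖a_1‖ = 2.0000, so q_1 = (0.0000, 0.0000, 1.0000, 0.0000).
q_1·a_2 = 0.0000·3 + 0.0000·(-4) + 1.0000·(-1) + 0.0000·2 = -1.0000.
u_2 = a_2 + 1.0000·q_1 = (3.0000, -4.0000, 0.0000, 2.0000).
‖u_2‖ = 5.3852, so q_2 = (0.5571, -0.7428, 0.0000, 0.3714).
q_1·a_3 = 0.0000·(-2) + 0.0000·4 + 1.0000·(-1) + 0.0000·4 = -1.0000; q_2·a_3 = 0.5571·(-2) + (-0.7428)·4 + 0.0000·(-1) + 0.3714·4 = -2.5997.
u_3 = a_3 + 1.0000·q_1 + 2.5997·q_2 = (-0.5517, 2.0690, 0.0000, 4.9655).
‖u_3‖ = 5.4075, so q_3 = (-0.1020, 0.3826, 0.0000, 0.9183).
Qᵀb = (0.0000, 1.6713, 1.9130).
Back-substitute: x_3 = 1.9130/5.4075 = 0.3538.
x_2 = (1.6713 + 2.5997·0.3538)/5.3852 = 0.4811.
x_1 = (0.0000 + 1.0000·0.4811 + 1.0000·0.3538)/2.0000 = 0.4175.

x = (0.4175, 0.4811, 0.3538)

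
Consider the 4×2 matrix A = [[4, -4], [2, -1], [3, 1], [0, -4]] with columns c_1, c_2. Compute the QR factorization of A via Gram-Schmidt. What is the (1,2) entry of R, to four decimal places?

r_{12} = -2.7854

c_1 = (4, 2, 3, 0); ‖c_1‖ = 5.3852, so q_1 = (0.7428, 0.3714, 0.5571, 0.0000).
r_{12} = q_1·c_2 = -2.7854.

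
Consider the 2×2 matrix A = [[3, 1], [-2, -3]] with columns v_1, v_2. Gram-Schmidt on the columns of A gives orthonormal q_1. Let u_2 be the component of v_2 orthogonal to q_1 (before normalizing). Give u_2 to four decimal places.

u_2 = (-1.0769, -1.6154)

v_1 = (3, -2); ‖v_1‖ = 3.6056, so q_1 = (0.8321, -0.5547).
q_1·v_2 = 0.8321·1 + (-0.5547)·(-3) = 2.4962.
u_2 = v_2 − 2.4962·q_1 = (-1.0769, -1.6154).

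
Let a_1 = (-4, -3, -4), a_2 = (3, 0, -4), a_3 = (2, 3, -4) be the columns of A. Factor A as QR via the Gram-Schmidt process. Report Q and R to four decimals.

Q = [[-0.6247, 0.6834, -0.3778], [-0.4685, 0.0590, 0.8815], [-0.6247, -0.7277, -0.2833]], R = [[6.4031, 0.6247, -0.1562], [0.0000, 4.9608, 4.4544], [0.0000, 0.0000, 3.0222]]

e_1 = a_1/‖a_1‖ = (-4, -3, -4)/6.4031 = (-0.6247, -0.4685, -0.6247).
r_{12} = e_1·a_2 = 0.6247.
u_2 = a_2 − 0.6247·e_1 = (3.3902, 0.2927, -3.6098).
‖u_2‖ = 4.9608, so e_2 = (0.6834, 0.0590, -0.7277).
r_{13} = e_1·a_3 = -0.1562; r_{23} = e_2·a_3 = 4.4544.
u_3 = a_3 + 0.1562·e_1 − 4.4544·e_2 = (-1.1417, 2.6640, -0.8563).
‖u_3‖ = 3.0222, so e_3 = (-0.3778, 0.8815, -0.2833).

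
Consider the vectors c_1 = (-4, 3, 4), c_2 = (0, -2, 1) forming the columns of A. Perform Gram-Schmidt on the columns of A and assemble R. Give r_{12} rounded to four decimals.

r_{12} = -0.3123

c_1 = (-4, 3, 4); ‖c_1‖ = 6.4031, so q_1 = (-0.6247, 0.4685, 0.6247).
r_{12} = q_1·c_2 = -0.3123.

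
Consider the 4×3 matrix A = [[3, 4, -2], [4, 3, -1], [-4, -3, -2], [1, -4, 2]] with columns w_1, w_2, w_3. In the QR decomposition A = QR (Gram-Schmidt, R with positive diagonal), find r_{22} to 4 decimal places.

e_1 = w_1/‖w_1‖ = (3, 4, -4, 1)/6.4807 = (0.4629, 0.6172, -0.6172, 0.1543).
r_{12} = e_1·w_2 = 4.9377.
u_2 = w_2 − 4.9377·e_1 = (1.7143, -0.0476, 0.0476, -4.7619).
r_{22} = ‖u_2‖ = 5.0615.

r_{22} = 5.0615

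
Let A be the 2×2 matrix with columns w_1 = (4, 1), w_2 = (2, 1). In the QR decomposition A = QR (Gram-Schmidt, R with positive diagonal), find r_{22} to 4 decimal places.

q_1 = w_1/‖w_1‖ = (4, 1)/4.1231 = (0.9701, 0.2425).
r_{12} = q_1·w_2 = 2.1828.
u_2 = w_2 − 2.1828·q_1 = (-0.1176, 0.4706).
r_{22} = ‖u_2‖ = 0.4851.

r_{22} = 0.4851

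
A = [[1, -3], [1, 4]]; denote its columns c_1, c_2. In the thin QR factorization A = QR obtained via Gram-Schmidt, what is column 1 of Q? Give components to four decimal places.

e_1 = (0.7071, 0.7071)

c_1 = (1, 1); ‖c_1‖ = 1.4142, so e_1 = (0.7071, 0.7071).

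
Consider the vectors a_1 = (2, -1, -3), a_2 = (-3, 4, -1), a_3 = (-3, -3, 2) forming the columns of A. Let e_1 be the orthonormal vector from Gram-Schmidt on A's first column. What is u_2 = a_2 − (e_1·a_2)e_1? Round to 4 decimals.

e_1 = a_1/‖a_1‖ = (2, -1, -3)/3.7417 = (0.5345, -0.2673, -0.8018).
r_{12} = e_1·a_2 = -1.8708.
u_2 = a_2 + 1.8708·e_1 = (-2.0000, 3.5000, -2.5000).

u_2 = (-2.0000, 3.5000, -2.5000)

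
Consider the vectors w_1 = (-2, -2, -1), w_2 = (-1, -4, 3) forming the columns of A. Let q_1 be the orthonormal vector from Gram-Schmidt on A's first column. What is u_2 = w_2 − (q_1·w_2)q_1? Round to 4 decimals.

w_1 = (-2, -2, -1); ‖w_1‖ = 3.0000, so q_1 = (-0.6667, -0.6667, -0.3333).
q_1·w_2 = (-0.6667)·(-1) + (-0.6667)·(-4) + (-0.3333)·3 = 2.3333.
u_2 = w_2 − 2.3333·q_1 = (0.5556, -2.4444, 3.7778).

u_2 = (0.5556, -2.4444, 3.7778)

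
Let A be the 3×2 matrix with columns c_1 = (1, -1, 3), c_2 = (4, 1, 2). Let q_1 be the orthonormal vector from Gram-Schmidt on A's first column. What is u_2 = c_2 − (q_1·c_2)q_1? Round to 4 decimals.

q_1 = c_1/‖c_1‖ = (1, -1, 3)/3.3166 = (0.3015, -0.3015, 0.9045).
r_{12} = q_1·c_2 = 2.7136.
u_2 = c_2 − 2.7136·q_1 = (3.1818, 1.8182, -0.4545).

u_2 = (3.1818, 1.8182, -0.4545)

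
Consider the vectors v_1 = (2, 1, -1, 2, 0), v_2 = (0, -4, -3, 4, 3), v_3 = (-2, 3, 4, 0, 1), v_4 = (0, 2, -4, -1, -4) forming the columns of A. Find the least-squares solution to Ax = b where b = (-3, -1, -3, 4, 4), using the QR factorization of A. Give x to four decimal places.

x = (-0.3756, 1.5449, 1.1888, 0.7212)

v_1 = (2, 1, -1, 2, 0); ‖v_1‖ = 3.1623, so e_1 = (0.6325, 0.3162, -0.3162, 0.6325, 0.0000).
e_1·v_2 = 0.6325·0 + 0.3162·(-4) + (-0.3162)·(-3) + 0.6325·4 + 0.0000·3 = 2.2136.
u_2 = v_2 − 2.2136·e_1 = (-1.4000, -4.7000, -2.3000, 2.6000, 3.0000).
‖u_2‖ = 6.7157, so e_2 = (-0.2085, -0.6999, -0.3425, 0.3872, 0.4467).
e_1·v_3 = 0.6325·(-2) + 0.3162·3 + (-0.3162)·4 + 0.6325·0 + 0.0000·1 = -1.5811; e_2·v_3 = (-0.2085)·(-2) + (-0.6999)·3 + (-0.3425)·4 + 0.3872·0 + 0.4467·1 = -2.6059.
u_3 = v_3 + 1.5811·e_1 + 2.6059·e_2 = (-1.5432, 1.6763, 2.6075, 2.0089, 2.1641).
‖u_3‖ = 4.5508, so e_3 = (-0.3391, 0.3683, 0.5730, 0.4414, 0.4755).
e_1·v_4 = 0.6325·0 + 0.3162·2 + (-0.3162)·(-4) + 0.6325·(-1) + 0.0000·(-4) = 1.2649; e_2·v_4 = (-0.2085)·0 + (-0.6999)·2 + (-0.3425)·(-4) + 0.3872·(-1) + 0.4467·(-4) = -2.2038; e_3·v_4 = (-0.3391)·0 + 0.3683·2 + 0.5730·(-4) + 0.4414·(-1) + 0.4755·(-4) = -3.8989.
u_4 = v_4 − 1.2649·e_1 + 2.2038·e_2 + 3.8989·e_3 = (-2.5816, 1.4938, -2.1208, 0.7743, -1.1615).
‖u_4‖ = 3.9169, so e_4 = (-0.6591, 0.3814, -0.5414, 0.1977, -0.2965).
Qᵀb = (1.2649, 5.6882, 2.5979, 2.8248).
Back-substitute: x_4 = 2.8248/3.9169 = 0.7212.
x_3 = (2.5979 + 3.8989·0.7212)/4.5508 = 1.1888.
x_2 = (5.6882 + 2.6059·1.1888 + 2.2038·0.7212)/6.7157 = 1.5449.
x_1 = (1.2649 − 2.2136·1.5449 + 1.5811·1.1888 − 1.2649·0.7212)/3.1623 = -0.3756.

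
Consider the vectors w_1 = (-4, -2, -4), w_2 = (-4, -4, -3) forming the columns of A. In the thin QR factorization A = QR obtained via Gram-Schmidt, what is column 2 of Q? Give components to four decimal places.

e_1 = w_1/‖w_1‖ = (-4, -2, -4)/6.0000 = (-0.6667, -0.3333, -0.6667).
r_{12} = e_1·w_2 = 6.0000.
u_2 = w_2 − 6.0000·e_1 = (0.0000, -2.0000, 1.0000).
‖u_2‖ = 2.2361, so e_2 = (0.0000, -0.8944, 0.4472).

e_2 = (0.0000, -0.8944, 0.4472)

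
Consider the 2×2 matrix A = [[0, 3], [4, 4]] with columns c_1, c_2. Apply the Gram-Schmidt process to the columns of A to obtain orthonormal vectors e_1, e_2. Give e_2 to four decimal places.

e_2 = (1.0000, 0.0000)

e_1 = c_1/‖c_1‖ = (0, 4)/4.0000 = (0.0000, 1.0000).
r_{12} = e_1·c_2 = 4.0000.
u_2 = c_2 − 4.0000·e_1 = (3.0000, 0.0000).
‖u_2‖ = 3.0000, so e_2 = (1.0000, 0.0000).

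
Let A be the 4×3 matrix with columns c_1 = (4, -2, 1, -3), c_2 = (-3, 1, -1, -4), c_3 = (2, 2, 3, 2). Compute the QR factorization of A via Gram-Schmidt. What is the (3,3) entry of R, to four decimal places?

r_{33} = 3.5569

c_1 = (4, -2, 1, -3); ‖c_1‖ = 5.4772, so q_1 = (0.7303, -0.3651, 0.1826, -0.5477).
q_1·c_2 = 0.7303·(-3) + (-0.3651)·1 + 0.1826·(-1) + (-0.5477)·(-4) = -0.5477.
u_2 = c_2 + 0.5477·q_1 = (-2.6000, 0.8000, -0.9000, -4.3000).
‖u_2‖ = 5.1672, so q_2 = (-0.5032, 0.1548, -0.1742, -0.8322).
q_1·c_3 = 0.7303·2 + (-0.3651)·2 + 0.1826·3 + (-0.5477)·2 = 0.1826; q_2·c_3 = (-0.5032)·2 + 0.1548·2 + (-0.1742)·3 + (-0.8322)·2 = -2.8836.
u_3 = c_3 − 0.1826·q_1 + 2.8836·q_2 = (0.4157, 2.5131, 2.4644, -0.2996).
r_{33} = ‖u_3‖ = 3.5569.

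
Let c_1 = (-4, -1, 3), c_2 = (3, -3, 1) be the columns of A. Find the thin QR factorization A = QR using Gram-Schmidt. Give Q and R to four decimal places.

Q = [[-0.7845, 0.4949], [-0.1961, -0.7698], [0.5883, 0.4032]], R = [[5.0990, -1.1767], [0.0000, 4.1971]]

e_1 = c_1/‖c_1‖ = (-4, -1, 3)/5.0990 = (-0.7845, -0.1961, 0.5883).
r_{12} = e_1·c_2 = -1.1767.
u_2 = c_2 + 1.1767·e_1 = (2.0769, -3.2308, 1.6923).
‖u_2‖ = 4.1971, so e_2 = (0.4949, -0.7698, 0.4032).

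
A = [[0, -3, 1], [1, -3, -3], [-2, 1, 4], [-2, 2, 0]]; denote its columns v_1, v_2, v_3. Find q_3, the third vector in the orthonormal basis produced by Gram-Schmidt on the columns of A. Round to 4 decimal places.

q_1 = v_1/‖v_1‖ = (0, 1, -2, -2)/3.0000 = (0.0000, 0.3333, -0.6667, -0.6667).
r_{12} = q_1·v_2 = -3.0000.
u_2 = v_2 + 3.0000·q_1 = (-3.0000, -2.0000, -1.0000, 0.0000).
‖u_2‖ = 3.7417, so q_2 = (-0.8018, -0.5345, -0.2673, 0.0000).
r_{13} = q_1·v_3 = -3.6667; r_{23} = q_2·v_3 = -0.2673.
u_3 = v_3 + 3.6667·q_1 + 0.2673·q_2 = (0.7857, -1.9206, 1.4841, -2.4444).
‖u_3‖ = 3.5333, so q_3 = (0.2224, -0.5436, 0.4200, -0.6918).

q_3 = (0.2224, -0.5436, 0.4200, -0.6918)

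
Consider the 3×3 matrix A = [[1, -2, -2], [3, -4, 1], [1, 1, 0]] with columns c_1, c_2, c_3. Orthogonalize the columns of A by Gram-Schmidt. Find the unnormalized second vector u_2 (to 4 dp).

u_2 = (-0.8182, -0.4545, 2.1818)

c_1 = (1, 3, 1); ‖c_1‖ = 3.3166, so q_1 = (0.3015, 0.9045, 0.3015).
q_1·c_2 = 0.3015·(-2) + 0.9045·(-4) + 0.3015·1 = -3.9196.
u_2 = c_2 + 3.9196·q_1 = (-0.8182, -0.4545, 2.1818).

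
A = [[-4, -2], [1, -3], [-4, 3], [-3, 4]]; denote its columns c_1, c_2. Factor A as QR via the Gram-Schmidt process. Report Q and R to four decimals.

Q = [[-0.6172, -0.7025], [0.1543, -0.4698], [-0.6172, 0.2195], [-0.4629, 0.4874]], R = [[6.4807, -2.9318], [0.0000, 5.4226]]

e_1 = c_1/‖c_1‖ = (-4, 1, -4, -3)/6.4807 = (-0.6172, 0.1543, -0.6172, -0.4629).
r_{12} = e_1·c_2 = -2.9318.
u_2 = c_2 + 2.9318·e_1 = (-3.8095, -2.5476, 1.1905, 2.6429).
‖u_2‖ = 5.4226, so e_2 = (-0.7025, -0.4698, 0.2195, 0.4874).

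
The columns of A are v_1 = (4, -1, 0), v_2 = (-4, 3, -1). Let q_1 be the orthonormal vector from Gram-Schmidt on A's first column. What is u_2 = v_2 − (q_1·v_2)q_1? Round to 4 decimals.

v_1 = (4, -1, 0); ‖v_1‖ = 4.1231, so q_1 = (0.9701, -0.2425, 0.0000).
q_1·v_2 = 0.9701·(-4) + (-0.2425)·3 + 0.0000·(-1) = -4.6082.
u_2 = v_2 + 4.6082·q_1 = (0.4706, 1.8824, -1.0000).

u_2 = (0.4706, 1.8824, -1.0000)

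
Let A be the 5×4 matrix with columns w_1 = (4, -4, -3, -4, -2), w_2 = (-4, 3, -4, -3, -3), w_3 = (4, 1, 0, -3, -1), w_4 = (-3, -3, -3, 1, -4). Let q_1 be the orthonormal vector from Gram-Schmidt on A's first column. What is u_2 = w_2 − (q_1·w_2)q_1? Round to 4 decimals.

w_1 = (4, -4, -3, -4, -2); ‖w_1‖ = 7.8102, so q_1 = (0.5121, -0.5121, -0.3841, -0.5121, -0.2561).
q_1·w_2 = 0.5121·(-4) + (-0.5121)·3 + (-0.3841)·(-4) + (-0.5121)·(-3) + (-0.2561)·(-3) = 0.2561.
u_2 = w_2 − 0.2561·q_1 = (-4.1311, 3.1311, -3.9016, -2.8689, -2.9344).

u_2 = (-4.1311, 3.1311, -3.9016, -2.8689, -2.9344)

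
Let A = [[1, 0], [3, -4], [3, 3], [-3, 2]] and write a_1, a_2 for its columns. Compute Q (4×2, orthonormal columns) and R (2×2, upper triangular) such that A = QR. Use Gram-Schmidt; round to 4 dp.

q_1 = a_1/‖a_1‖ = (1, 3, 3, -3)/5.2915 = (0.1890, 0.5669, 0.5669, -0.5669).
r_{12} = q_1·a_2 = -1.7008.
u_2 = a_2 + 1.7008·q_1 = (0.3214, -3.0357, 3.9643, 1.0357).
‖u_2‖ = 5.1095, so q_2 = (0.0629, -0.5941, 0.7759, 0.2027).

Q = [[0.1890, 0.0629], [0.5669, -0.5941], [0.5669, 0.7759], [-0.5669, 0.2027]], R = [[5.2915, -1.7008], [0.0000, 5.1095]]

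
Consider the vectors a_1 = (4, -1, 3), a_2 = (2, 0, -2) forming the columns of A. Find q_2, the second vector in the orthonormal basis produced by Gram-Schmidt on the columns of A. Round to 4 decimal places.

q_2 = (0.6042, 0.0275, -0.7964)

q_1 = a_1/‖a_1‖ = (4, -1, 3)/5.0990 = (0.7845, -0.1961, 0.5883).
r_{12} = q_1·a_2 = 0.3922.
u_2 = a_2 − 0.3922·q_1 = (1.6923, 0.0769, -2.2308).
‖u_2‖ = 2.8011, so q_2 = (0.6042, 0.0275, -0.7964).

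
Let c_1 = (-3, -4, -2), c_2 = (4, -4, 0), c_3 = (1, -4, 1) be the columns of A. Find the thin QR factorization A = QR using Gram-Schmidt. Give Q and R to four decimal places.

Q = [[-0.5571, 0.7871, -0.2649], [-0.7428, -0.6149, -0.2649], [-0.3714, 0.0492, 0.9272]], R = [[5.3852, 0.7428, 2.0426], [0.0000, 5.6079, 3.2959], [0.0000, 0.0000, 1.7219]]

q_1 = c_1/‖c_1‖ = (-3, -4, -2)/5.3852 = (-0.5571, -0.7428, -0.3714).
r_{12} = q_1·c_2 = 0.7428.
u_2 = c_2 − 0.7428·q_1 = (4.4138, -3.4483, 0.2759).
‖u_2‖ = 5.6079, so q_2 = (0.7871, -0.6149, 0.0492).
r_{13} = q_1·c_3 = 2.0426; r_{23} = q_2·c_3 = 3.2959.
u_3 = c_3 − 2.0426·q_1 − 3.2959·q_2 = (-0.4561, -0.4561, 1.5965).
‖u_3‖ = 1.7219, so q_3 = (-0.2649, -0.2649, 0.9272).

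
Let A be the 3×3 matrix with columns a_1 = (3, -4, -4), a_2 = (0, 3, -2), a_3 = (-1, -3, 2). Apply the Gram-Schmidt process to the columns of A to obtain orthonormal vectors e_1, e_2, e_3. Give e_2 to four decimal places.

e_2 = (0.0824, 0.7349, -0.6731)

e_1 = a_1/‖a_1‖ = (3, -4, -4)/6.4031 = (0.4685, -0.6247, -0.6247).
r_{12} = e_1·a_2 = -0.6247.
u_2 = a_2 + 0.6247·e_1 = (0.2927, 2.6098, -2.3902).
‖u_2‖ = 3.5510, so e_2 = (0.0824, 0.7349, -0.6731).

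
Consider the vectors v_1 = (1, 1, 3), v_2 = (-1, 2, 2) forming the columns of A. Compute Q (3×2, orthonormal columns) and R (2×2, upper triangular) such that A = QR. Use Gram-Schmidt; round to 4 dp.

v_1 = (1, 1, 3); ‖v_1‖ = 3.3166, so e_1 = (0.3015, 0.3015, 0.9045).
e_1·v_2 = 0.3015·(-1) + 0.3015·2 + 0.9045·2 = 2.1106.
u_2 = v_2 − 2.1106·e_1 = (-1.6364, 1.3636, 0.0909).
‖u_2‖ = 2.1320, so e_2 = (-0.7675, 0.6396, 0.0426).

Q = [[0.3015, -0.7675], [0.3015, 0.6396], [0.9045, 0.0426]], R = [[3.3166, 2.1106], [0.0000, 2.1320]]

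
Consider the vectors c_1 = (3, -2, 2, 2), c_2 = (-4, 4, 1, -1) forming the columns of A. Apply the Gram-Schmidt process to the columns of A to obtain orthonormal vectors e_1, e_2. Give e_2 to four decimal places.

c_1 = (3, -2, 2, 2); ‖c_1‖ = 4.5826, so e_1 = (0.6547, -0.4364, 0.4364, 0.4364).
e_1·c_2 = 0.6547·(-4) + (-0.4364)·4 + 0.4364·1 + 0.4364·(-1) = -4.3644.
u_2 = c_2 + 4.3644·e_1 = (-1.1429, 2.0952, 2.9048, 0.9048).
‖u_2‖ = 3.8668, so e_2 = (-0.2956, 0.5418, 0.7512, 0.2340).

e_2 = (-0.2956, 0.5418, 0.7512, 0.2340)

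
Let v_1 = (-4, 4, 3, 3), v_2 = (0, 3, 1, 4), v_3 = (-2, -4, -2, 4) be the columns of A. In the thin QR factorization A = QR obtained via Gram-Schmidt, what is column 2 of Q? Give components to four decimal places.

v_1 = (-4, 4, 3, 3); ‖v_1‖ = 7.0711, so e_1 = (-0.5657, 0.5657, 0.4243, 0.4243).
e_1·v_2 = (-0.5657)·0 + 0.5657·3 + 0.4243·1 + 0.4243·4 = 3.8184.
u_2 = v_2 − 3.8184·e_1 = (2.1600, 0.8400, -0.6200, 2.3800).
‖u_2‖ = 3.3793, so e_2 = (0.6392, 0.2486, -0.1835, 0.7043).

e_2 = (0.6392, 0.2486, -0.1835, 0.7043)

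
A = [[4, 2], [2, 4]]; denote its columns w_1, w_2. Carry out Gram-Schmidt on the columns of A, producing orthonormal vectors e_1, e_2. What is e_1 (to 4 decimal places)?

e_1 = w_1/‖w_1‖ = (4, 2)/4.4721 = (0.8944, 0.4472).

e_1 = (0.8944, 0.4472)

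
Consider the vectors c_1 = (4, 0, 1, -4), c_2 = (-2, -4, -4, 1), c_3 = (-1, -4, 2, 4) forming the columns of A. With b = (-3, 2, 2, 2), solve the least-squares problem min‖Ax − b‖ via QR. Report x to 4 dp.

c_1 = (4, 0, 1, -4); ‖c_1‖ = 5.7446, so e_1 = (0.6963, 0.0000, 0.1741, -0.6963).
e_1·c_2 = 0.6963·(-2) + 0.0000·(-4) + 0.1741·(-4) + (-0.6963)·1 = -2.7852.
u_2 = c_2 + 2.7852·e_1 = (-0.0606, -4.0000, -3.5152, -0.9394).
‖u_2‖ = 5.4076, so e_2 = (-0.0112, -0.7397, -0.6500, -0.1737).
e_1·c_3 = 0.6963·(-1) + 0.0000·(-4) + 0.1741·2 + (-0.6963)·4 = -3.1334; e_2·c_3 = (-0.0112)·(-1) + (-0.7397)·(-4) + (-0.6500)·2 + (-0.1737)·4 = 0.9751.
u_3 = c_3 + 3.1334·e_1 − 0.9751·e_2 = (1.1927, -3.2788, 3.1793, 1.9876).
‖u_3‖ = 5.1216, so e_3 = (0.2329, -0.6402, 0.6208, 0.3881).
Qᵀb = (-3.1334, -3.0933, 0.0386).
Back-substitute: x_3 = 0.0386/5.1216 = 0.0075.
x_2 = (-3.0933 − 0.9751·0.0075)/5.4076 = -0.5734.
x_1 = (-3.1334 + 2.7852·(-0.5734) + 3.1334·0.0075)/5.7446 = -0.8193.

x = (-0.8193, -0.5734, 0.0075)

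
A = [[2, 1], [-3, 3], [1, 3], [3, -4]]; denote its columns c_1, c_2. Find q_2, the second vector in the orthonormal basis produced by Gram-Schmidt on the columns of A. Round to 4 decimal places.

q_2 = (0.4895, 0.1869, 0.7564, -0.3916)

c_1 = (2, -3, 1, 3); ‖c_1‖ = 4.7958, so q_1 = (0.4170, -0.6255, 0.2085, 0.6255).
q_1·c_2 = 0.4170·1 + (-0.6255)·3 + 0.2085·3 + 0.6255·(-4) = -3.3362.
u_2 = c_2 + 3.3362·q_1 = (2.3913, 0.9130, 3.6957, -1.9130).
‖u_2‖ = 4.8856, so q_2 = (0.4895, 0.1869, 0.7564, -0.3916).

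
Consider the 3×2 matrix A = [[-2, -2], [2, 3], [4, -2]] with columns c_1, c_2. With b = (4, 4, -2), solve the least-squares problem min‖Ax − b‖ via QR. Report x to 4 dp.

c_1 = (-2, 2, 4); ‖c_1‖ = 4.8990, so q_1 = (-0.4082, 0.4082, 0.8165).
q_1·c_2 = (-0.4082)·(-2) + 0.4082·3 + 0.8165·(-2) = 0.4082.
u_2 = c_2 − 0.4082·q_1 = (-1.8333, 2.8333, -2.3333).
‖u_2‖ = 4.1028, so q_2 = (-0.4468, 0.6906, -0.5687).
Qᵀb = (-1.6330, 2.1124).
Back-substitute: x_2 = 2.1124/4.1028 = 0.5149.
x_1 = (-1.6330 − 0.4082·0.5149)/4.8990 = -0.3762.

x = (-0.3762, 0.5149)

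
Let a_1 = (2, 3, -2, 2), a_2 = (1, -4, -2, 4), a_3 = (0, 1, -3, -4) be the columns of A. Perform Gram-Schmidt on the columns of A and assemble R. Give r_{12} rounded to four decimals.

r_{12} = 0.4364

a_1 = (2, 3, -2, 2); ‖a_1‖ = 4.5826, so q_1 = (0.4364, 0.6547, -0.4364, 0.4364).
r_{12} = q_1·a_2 = 0.4364.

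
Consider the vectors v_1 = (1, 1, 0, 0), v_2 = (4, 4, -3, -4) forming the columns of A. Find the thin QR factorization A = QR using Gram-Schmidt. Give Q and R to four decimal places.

Q = [[0.7071, 0.0000], [0.7071, 0.0000], [0.0000, -0.6000], [0.0000, -0.8000]], R = [[1.4142, 5.6569], [0.0000, 5.0000]]

v_1 = (1, 1, 0, 0); ‖v_1‖ = 1.4142, so e_1 = (0.7071, 0.7071, 0.0000, 0.0000).
e_1·v_2 = 0.7071·4 + 0.7071·4 + 0.0000·(-3) + 0.0000·(-4) = 5.6569.
u_2 = v_2 − 5.6569·e_1 = (0.0000, 0.0000, -3.0000, -4.0000).
‖u_2‖ = 5.0000, so e_2 = (0.0000, 0.0000, -0.6000, -0.8000).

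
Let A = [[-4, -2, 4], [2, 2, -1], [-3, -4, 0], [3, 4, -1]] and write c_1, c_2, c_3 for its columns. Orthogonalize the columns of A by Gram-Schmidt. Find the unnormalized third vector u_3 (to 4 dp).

c_1 = (-4, 2, -3, 3); ‖c_1‖ = 6.1644, so e_1 = (-0.6489, 0.3244, -0.4867, 0.4867).
e_1·c_2 = (-0.6489)·(-2) + 0.3244·2 + (-0.4867)·(-4) + 0.4867·4 = 5.8400.
u_2 = c_2 − 5.8400·e_1 = (1.7895, 0.1053, -1.1579, 1.1579).
‖u_2‖ = 2.4279, so e_2 = (0.7370, 0.0434, -0.4769, 0.4769).
e_1·c_3 = (-0.6489)·4 + 0.3244·(-1) + (-0.4867)·0 + 0.4867·(-1) = -3.4066; e_2·c_3 = 0.7370·4 + 0.0434·(-1) + (-0.4769)·0 + 0.4769·(-1) = 2.4279.
u_3 = c_3 + 3.4066·e_1 − 2.4279·e_2 = (0.0000, 0.0000, -0.5000, -0.5000).

u_3 = (0.0000, 0.0000, -0.5000, -0.5000)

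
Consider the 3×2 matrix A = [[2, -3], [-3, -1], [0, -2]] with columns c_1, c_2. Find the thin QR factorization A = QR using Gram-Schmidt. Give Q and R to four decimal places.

c_1 = (2, -3, 0); ‖c_1‖ = 3.6056, so q_1 = (0.5547, -0.8321, 0.0000).
q_1·c_2 = 0.5547·(-3) + (-0.8321)·(-1) + 0.0000·(-2) = -0.8321.
u_2 = c_2 + 0.8321·q_1 = (-2.5385, -1.6923, -2.0000).
‖u_2‖ = 3.6480, so q_2 = (-0.6959, -0.4639, -0.5482).

Q = [[0.5547, -0.6959], [-0.8321, -0.4639], [0.0000, -0.5482]], R = [[3.6056, -0.8321], [0.0000, 3.6480]]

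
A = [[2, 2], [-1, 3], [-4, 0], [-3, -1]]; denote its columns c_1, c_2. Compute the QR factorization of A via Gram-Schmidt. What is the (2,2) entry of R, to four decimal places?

c_1 = (2, -1, -4, -3); ‖c_1‖ = 5.4772, so e_1 = (0.3651, -0.1826, -0.7303, -0.5477).
e_1·c_2 = 0.3651·2 + (-0.1826)·3 + (-0.7303)·0 + (-0.5477)·(-1) = 0.7303.
u_2 = c_2 − 0.7303·e_1 = (1.7333, 3.1333, 0.5333, -0.6000).
r_{22} = ‖u_2‖ = 3.6697.

r_{22} = 3.6697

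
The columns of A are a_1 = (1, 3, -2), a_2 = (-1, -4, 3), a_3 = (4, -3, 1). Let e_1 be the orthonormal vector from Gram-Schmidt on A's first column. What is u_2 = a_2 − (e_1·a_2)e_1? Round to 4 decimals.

u_2 = (0.3571, 0.0714, 0.2857)

a_1 = (1, 3, -2); ‖a_1‖ = 3.7417, so e_1 = (0.2673, 0.8018, -0.5345).
e_1·a_2 = 0.2673·(-1) + 0.8018·(-4) + (-0.5345)·3 = -5.0780.
u_2 = a_2 + 5.0780·e_1 = (0.3571, 0.0714, 0.2857).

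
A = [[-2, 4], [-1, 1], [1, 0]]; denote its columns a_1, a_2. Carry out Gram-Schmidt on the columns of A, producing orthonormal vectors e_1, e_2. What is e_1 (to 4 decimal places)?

e_1 = a_1/‖a_1‖ = (-2, -1, 1)/2.4495 = (-0.8165, -0.4082, 0.4082).

e_1 = (-0.8165, -0.4082, 0.4082)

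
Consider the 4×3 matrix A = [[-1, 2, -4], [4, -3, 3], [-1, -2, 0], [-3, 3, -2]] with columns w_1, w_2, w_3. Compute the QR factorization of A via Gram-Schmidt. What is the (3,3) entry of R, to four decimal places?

r_{33} = 2.7362

w_1 = (-1, 4, -1, -3); ‖w_1‖ = 5.1962, so e_1 = (-0.1925, 0.7698, -0.1925, -0.5774).
e_1·w_2 = (-0.1925)·2 + 0.7698·(-3) + (-0.1925)·(-2) + (-0.5774)·3 = -4.0415.
u_2 = w_2 + 4.0415·e_1 = (1.2222, 0.1111, -2.7778, 0.6667).
‖u_2‖ = 3.1091, so e_2 = (0.3931, 0.0357, -0.8934, 0.2144).
e_1·w_3 = (-0.1925)·(-4) + 0.7698·3 + (-0.1925)·0 + (-0.5774)·(-2) = 4.2339; e_2·w_3 = 0.3931·(-4) + 0.0357·3 + (-0.8934)·0 + 0.2144·(-2) = -1.8941.
u_3 = w_3 − 4.2339·e_1 + 1.8941·e_2 = (-2.4406, -0.1916, -0.8774, 0.8506).
r_{33} = ‖u_3‖ = 2.7362.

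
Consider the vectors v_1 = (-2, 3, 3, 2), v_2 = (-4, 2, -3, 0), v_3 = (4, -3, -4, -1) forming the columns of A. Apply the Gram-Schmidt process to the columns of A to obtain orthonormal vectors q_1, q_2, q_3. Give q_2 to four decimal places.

q_2 = (-0.6828, 0.2688, -0.6755, -0.0726)

v_1 = (-2, 3, 3, 2); ‖v_1‖ = 5.0990, so q_1 = (-0.3922, 0.5883, 0.5883, 0.3922).
q_1·v_2 = (-0.3922)·(-4) + 0.5883·2 + 0.5883·(-3) + 0.3922·0 = 0.9806.
u_2 = v_2 − 0.9806·q_1 = (-3.6154, 1.4231, -3.5769, -0.3846).
‖u_2‖ = 5.2951, so q_2 = (-0.6828, 0.2688, -0.6755, -0.0726).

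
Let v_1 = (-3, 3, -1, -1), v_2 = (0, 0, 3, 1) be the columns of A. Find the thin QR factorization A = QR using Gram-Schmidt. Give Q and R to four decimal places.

q_1 = v_1/‖v_1‖ = (-3, 3, -1, -1)/4.4721 = (-0.6708, 0.6708, -0.2236, -0.2236).
r_{12} = q_1·v_2 = -0.8944.
u_2 = v_2 + 0.8944·q_1 = (-0.6000, 0.6000, 2.8000, 0.8000).
‖u_2‖ = 3.0332, so q_2 = (-0.1978, 0.1978, 0.9231, 0.2638).

Q = [[-0.6708, -0.1978], [0.6708, 0.1978], [-0.2236, 0.9231], [-0.2236, 0.2638]], R = [[4.4721, -0.8944], [0.0000, 3.0332]]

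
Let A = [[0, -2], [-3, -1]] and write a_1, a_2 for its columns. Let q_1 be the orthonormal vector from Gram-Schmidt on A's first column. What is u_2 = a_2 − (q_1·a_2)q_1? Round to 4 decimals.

a_1 = (0, -3); ‖a_1‖ = 3.0000, so q_1 = (0.0000, -1.0000).
q_1·a_2 = 0.0000·(-2) + (-1.0000)·(-1) = 1.0000.
u_2 = a_2 − 1.0000·q_1 = (-2.0000, 0.0000).

u_2 = (-2.0000, 0.0000)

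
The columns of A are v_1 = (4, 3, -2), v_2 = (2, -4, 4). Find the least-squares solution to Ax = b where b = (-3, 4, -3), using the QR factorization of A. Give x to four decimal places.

v_1 = (4, 3, -2); ‖v_1‖ = 5.3852, so q_1 = (0.7428, 0.5571, -0.3714).
q_1·v_2 = 0.7428·2 + 0.5571·(-4) + (-0.3714)·4 = -2.2283.
u_2 = v_2 + 2.2283·q_1 = (3.6552, -2.7586, 3.1724).
‖u_2‖ = 5.5709, so q_2 = (0.6561, -0.4952, 0.5695).
Qᵀb = (1.1142, -5.6575).
Back-substitute: x_2 = -5.6575/5.5709 = -1.0156.
x_1 = (1.1142 + 2.2283·(-1.0156))/5.3852 = -0.2133.

x = (-0.2133, -1.0156)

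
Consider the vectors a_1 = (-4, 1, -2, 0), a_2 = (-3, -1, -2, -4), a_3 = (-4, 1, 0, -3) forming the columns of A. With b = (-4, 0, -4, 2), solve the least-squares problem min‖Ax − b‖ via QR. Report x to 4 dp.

e_1 = a_1/‖a_1‖ = (-4, 1, -2, 0)/4.5826 = (-0.8729, 0.2182, -0.4364, 0.0000).
r_{12} = e_1·a_2 = 3.2733.
u_2 = a_2 − 3.2733·e_1 = (-0.1429, -1.7143, -0.5714, -4.0000).
‖u_2‖ = 4.3916, so e_2 = (-0.0325, -0.3904, -0.1301, -0.9108).
r_{13} = e_1·a_3 = 3.7097; r_{23} = e_2·a_3 = 2.4723.
u_3 = a_3 − 3.7097·e_1 − 2.4723·e_2 = (-0.6815, 1.1556, 1.9407, -0.7481).
‖u_3‖ = 2.4751, so e_3 = (-0.2753, 0.4669, 0.7841, -0.3023).
Qᵀb = (5.2372, -1.1711, -2.6397).
Back-substitute: x_3 = -2.6397/2.4751 = -1.0665.
x_2 = (-1.1711 − 2.4723·(-1.0665))/4.3916 = 0.3337.
x_1 = (5.2372 − 3.2733·0.3337 − 3.7097·(-1.0665))/4.5826 = 1.7678.

x = (1.7678, 0.3337, -1.0665)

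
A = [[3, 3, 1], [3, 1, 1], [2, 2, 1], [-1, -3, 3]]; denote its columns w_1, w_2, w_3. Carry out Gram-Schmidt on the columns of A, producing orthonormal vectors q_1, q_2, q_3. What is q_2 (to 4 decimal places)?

q_1 = w_1/‖w_1‖ = (3, 3, 2, -1)/4.7958 = (0.6255, 0.6255, 0.4170, -0.2085).
r_{12} = q_1·w_2 = 3.9618.
u_2 = w_2 − 3.9618·q_1 = (0.5217, -1.4783, 0.3478, -2.1739).
‖u_2‖ = 2.7027, so q_2 = (0.1930, -0.5470, 0.1287, -0.8044).

q_2 = (0.1930, -0.5470, 0.1287, -0.8044)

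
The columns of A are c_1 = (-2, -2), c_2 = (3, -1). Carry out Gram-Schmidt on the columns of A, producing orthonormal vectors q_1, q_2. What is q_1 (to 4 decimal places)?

c_1 = (-2, -2); ‖c_1‖ = 2.8284, so q_1 = (-0.7071, -0.7071).

q_1 = (-0.7071, -0.7071)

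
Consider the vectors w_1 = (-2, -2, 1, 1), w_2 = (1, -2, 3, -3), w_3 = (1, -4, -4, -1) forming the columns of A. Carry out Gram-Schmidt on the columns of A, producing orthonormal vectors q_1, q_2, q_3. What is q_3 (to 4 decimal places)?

w_1 = (-2, -2, 1, 1); ‖w_1‖ = 3.1623, so q_1 = (-0.6325, -0.6325, 0.3162, 0.3162).
q_1·w_2 = (-0.6325)·1 + (-0.6325)·(-2) + 0.3162·3 + 0.3162·(-3) = 0.6325.
u_2 = w_2 − 0.6325·q_1 = (1.4000, -1.6000, 2.8000, -3.2000).
‖u_2‖ = 4.7539, so q_2 = (0.2945, -0.3366, 0.5890, -0.6731).
q_1·w_3 = (-0.6325)·1 + (-0.6325)·(-4) + 0.3162·(-4) + 0.3162·(-1) = 0.3162; q_2·w_3 = 0.2945·1 + (-0.3366)·(-4) + 0.5890·(-4) + (-0.6731)·(-1) = -0.0421.
u_3 = w_3 − 0.3162·q_1 + 0.0421·q_2 = (1.2124, -3.8142, -4.0752, -1.1283).
‖u_3‖ = 5.8222, so q_3 = (0.2082, -0.6551, -0.6999, -0.1938).

q_3 = (0.2082, -0.6551, -0.6999, -0.1938)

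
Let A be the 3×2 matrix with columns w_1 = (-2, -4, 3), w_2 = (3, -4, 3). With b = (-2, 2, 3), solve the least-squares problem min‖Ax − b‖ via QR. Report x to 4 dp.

x = (0.4240, -0.3840)

w_1 = (-2, -4, 3); ‖w_1‖ = 5.3852, so e_1 = (-0.3714, -0.7428, 0.5571).
e_1·w_2 = (-0.3714)·3 + (-0.7428)·(-4) + 0.5571·3 = 3.5282.
u_2 = w_2 − 3.5282·e_1 = (4.3103, -1.3793, 1.0345).
‖u_2‖ = 4.6424, so e_2 = (0.9285, -0.2971, 0.2228).
Qᵀb = (0.9285, -1.7827).
Back-substitute: x_2 = -1.7827/4.6424 = -0.3840.
x_1 = (0.9285 − 3.5282·(-0.3840))/5.3852 = 0.4240.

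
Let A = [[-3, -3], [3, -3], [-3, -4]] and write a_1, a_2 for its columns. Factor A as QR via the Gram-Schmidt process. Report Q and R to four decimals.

Q = [[-0.5774, -0.3113], [0.5774, -0.8093], [-0.5774, -0.4981]], R = [[5.1962, 2.3094], [0.0000, 5.3541]]

a_1 = (-3, 3, -3); ‖a_1‖ = 5.1962, so q_1 = (-0.5774, 0.5774, -0.5774).
q_1·a_2 = (-0.5774)·(-3) + 0.5774·(-3) + (-0.5774)·(-4) = 2.3094.
u_2 = a_2 − 2.3094·q_1 = (-1.6667, -4.3333, -2.6667).
‖u_2‖ = 5.3541, so q_2 = (-0.3113, -0.8093, -0.4981).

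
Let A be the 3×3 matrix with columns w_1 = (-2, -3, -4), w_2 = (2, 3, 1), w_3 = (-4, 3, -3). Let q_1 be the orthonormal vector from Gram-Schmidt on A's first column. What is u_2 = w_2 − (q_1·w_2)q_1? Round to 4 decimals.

w_1 = (-2, -3, -4); ‖w_1‖ = 5.3852, so q_1 = (-0.3714, -0.5571, -0.7428).
q_1·w_2 = (-0.3714)·2 + (-0.5571)·3 + (-0.7428)·1 = -3.1568.
u_2 = w_2 + 3.1568·q_1 = (0.8276, 1.2414, -1.3448).

u_2 = (0.8276, 1.2414, -1.3448)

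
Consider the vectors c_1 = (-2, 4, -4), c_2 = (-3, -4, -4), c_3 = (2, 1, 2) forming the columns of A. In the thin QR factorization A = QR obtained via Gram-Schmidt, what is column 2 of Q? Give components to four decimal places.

q_1 = c_1/‖c_1‖ = (-2, 4, -4)/6.0000 = (-0.3333, 0.6667, -0.6667).
r_{12} = q_1·c_2 = 1.0000.
u_2 = c_2 − 1.0000·q_1 = (-2.6667, -4.6667, -3.3333).
‖u_2‖ = 6.3246, so q_2 = (-0.4216, -0.7379, -0.5270).

q_2 = (-0.4216, -0.7379, -0.5270)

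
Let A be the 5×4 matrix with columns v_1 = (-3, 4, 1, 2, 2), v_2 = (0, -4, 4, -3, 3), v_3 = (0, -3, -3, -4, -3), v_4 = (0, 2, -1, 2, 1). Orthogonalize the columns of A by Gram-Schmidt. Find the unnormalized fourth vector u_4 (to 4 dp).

q_1 = v_1/‖v_1‖ = (-3, 4, 1, 2, 2)/5.8310 = (-0.5145, 0.6860, 0.1715, 0.3430, 0.3430).
r_{12} = q_1·v_2 = -2.0580.
u_2 = v_2 + 2.0580·q_1 = (-1.0588, -2.5882, 4.3529, -2.2941, 3.7059).
‖u_2‖ = 6.7650, so q_2 = (-0.1565, -0.3826, 0.6435, -0.3391, 0.5478).
r_{13} = q_1·v_3 = -4.9735; r_{23} = q_2·v_3 = -1.0695.
u_3 = v_3 + 4.9735·q_1 + 1.0695·q_2 = (-2.7262, 0.0026, -1.4589, -2.6568, -0.7082).
‖u_3‖ = 4.1377, so q_3 = (-0.6589, 0.0006, -0.3526, -0.6421, -0.1712).
r_{14} = q_1·v_4 = 2.2295; r_{24} = q_2·v_4 = -1.5391; r_{34} = q_3·v_4 = -1.1015.
u_4 = v_4 − 2.2295·q_1 + 1.5391·q_2 + 1.1015·q_3 = (0.1804, -0.1176, -0.7804, 0.0061, 0.8899).

u_4 = (0.1804, -0.1176, -0.7804, 0.0061, 0.8899)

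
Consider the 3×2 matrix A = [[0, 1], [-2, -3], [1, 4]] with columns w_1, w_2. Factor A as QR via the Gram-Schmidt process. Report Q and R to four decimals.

w_1 = (0, -2, 1); ‖w_1‖ = 2.2361, so e_1 = (0.0000, -0.8944, 0.4472).
e_1·w_2 = 0.0000·1 + (-0.8944)·(-3) + 0.4472·4 = 4.4721.
u_2 = w_2 − 4.4721·e_1 = (1.0000, 1.0000, 2.0000).
‖u_2‖ = 2.4495, so e_2 = (0.4082, 0.4082, 0.8165).

Q = [[0.0000, 0.4082], [-0.8944, 0.4082], [0.4472, 0.8165]], R = [[2.2361, 4.4721], [0.0000, 2.4495]]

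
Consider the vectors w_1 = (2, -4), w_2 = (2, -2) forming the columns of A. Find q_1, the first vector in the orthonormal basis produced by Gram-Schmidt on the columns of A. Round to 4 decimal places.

q_1 = (0.4472, -0.8944)

w_1 = (2, -4); ‖w_1‖ = 4.4721, so q_1 = (0.4472, -0.8944).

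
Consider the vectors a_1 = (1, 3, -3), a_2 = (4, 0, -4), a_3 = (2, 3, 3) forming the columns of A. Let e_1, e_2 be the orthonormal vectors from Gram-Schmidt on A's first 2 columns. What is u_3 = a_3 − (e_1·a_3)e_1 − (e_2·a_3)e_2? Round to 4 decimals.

u_3 = (2.8636, 1.9091, 2.8636)

e_1 = a_1/‖a_1‖ = (1, 3, -3)/4.3589 = (0.2294, 0.6882, -0.6882).
r_{12} = e_1·a_2 = 3.6707.
u_2 = a_2 − 3.6707·e_1 = (3.1579, -2.5263, -1.4737).
‖u_2‖ = 4.3042, so e_2 = (0.7337, -0.5869, -0.3424).
r_{13} = e_1·a_3 = 0.4588; r_{23} = e_2·a_3 = -1.3206.
u_3 = a_3 − 0.4588·e_1 + 1.3206·e_2 = (2.8636, 1.9091, 2.8636).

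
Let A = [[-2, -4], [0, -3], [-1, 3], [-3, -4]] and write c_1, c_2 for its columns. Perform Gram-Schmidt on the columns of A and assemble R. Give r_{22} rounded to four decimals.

r_{22} = 5.4182

c_1 = (-2, 0, -1, -3); ‖c_1‖ = 3.7417, so q_1 = (-0.5345, 0.0000, -0.2673, -0.8018).
q_1·c_2 = (-0.5345)·(-4) + 0.0000·(-3) + (-0.2673)·3 + (-0.8018)·(-4) = 4.5434.
u_2 = c_2 − 4.5434·q_1 = (-1.5714, -3.0000, 4.2143, -0.3571).
r_{22} = ‖u_2‖ = 5.4182.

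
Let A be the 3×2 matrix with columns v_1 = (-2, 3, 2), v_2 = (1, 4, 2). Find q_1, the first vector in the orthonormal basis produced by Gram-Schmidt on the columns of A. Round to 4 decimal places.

q_1 = (-0.4851, 0.7276, 0.4851)

v_1 = (-2, 3, 2); ‖v_1‖ = 4.1231, so q_1 = (-0.4851, 0.7276, 0.4851).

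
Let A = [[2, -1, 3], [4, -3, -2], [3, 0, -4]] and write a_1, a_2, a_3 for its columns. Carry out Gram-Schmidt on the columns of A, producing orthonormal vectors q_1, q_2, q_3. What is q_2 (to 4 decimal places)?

a_1 = (2, 4, 3); ‖a_1‖ = 5.3852, so q_1 = (0.3714, 0.7428, 0.5571).
q_1·a_2 = 0.3714·(-1) + 0.7428·(-3) + 0.5571·0 = -2.5997.
u_2 = a_2 + 2.5997·q_1 = (-0.0345, -1.0690, 1.4483).
‖u_2‖ = 1.8004, so q_2 = (-0.0192, -0.5937, 0.8044).

q_2 = (-0.0192, -0.5937, 0.8044)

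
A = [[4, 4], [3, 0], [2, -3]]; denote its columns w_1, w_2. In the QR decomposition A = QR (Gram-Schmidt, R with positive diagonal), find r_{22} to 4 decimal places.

w_1 = (4, 3, 2); ‖w_1‖ = 5.3852, so q_1 = (0.7428, 0.5571, 0.3714).
q_1·w_2 = 0.7428·4 + 0.5571·0 + 0.3714·(-3) = 1.8570.
u_2 = w_2 − 1.8570·q_1 = (2.6207, -1.0345, -3.6897).
r_{22} = ‖u_2‖ = 4.6424.

r_{22} = 4.6424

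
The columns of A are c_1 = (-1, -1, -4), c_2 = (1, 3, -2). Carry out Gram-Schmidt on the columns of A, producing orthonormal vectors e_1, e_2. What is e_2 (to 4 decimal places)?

e_1 = c_1/‖c_1‖ = (-1, -1, -4)/4.2426 = (-0.2357, -0.2357, -0.9428).
r_{12} = e_1·c_2 = 0.9428.
u_2 = c_2 − 0.9428·e_1 = (1.2222, 3.2222, -1.1111).
‖u_2‖ = 3.6209, so e_2 = (0.3375, 0.8899, -0.3069).

e_2 = (0.3375, 0.8899, -0.3069)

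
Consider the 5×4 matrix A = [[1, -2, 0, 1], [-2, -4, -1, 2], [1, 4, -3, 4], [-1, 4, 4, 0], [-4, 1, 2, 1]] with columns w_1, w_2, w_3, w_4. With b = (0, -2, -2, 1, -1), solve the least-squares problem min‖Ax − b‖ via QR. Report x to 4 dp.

w_1 = (1, -2, 1, -1, -4); ‖w_1‖ = 4.7958, so q_1 = (0.2085, -0.4170, 0.2085, -0.2085, -0.8341).
q_1·w_2 = 0.2085·(-2) + (-0.4170)·(-4) + 0.2085·4 + (-0.2085)·4 + (-0.8341)·1 = 0.4170.
u_2 = w_2 − 0.4170·q_1 = (-2.0870, -3.8261, 3.9130, 4.0870, 1.3478).
‖u_2‖ = 7.2682, so q_2 = (-0.2871, -0.5264, 0.5384, 0.5623, 0.1854).
q_1·w_3 = 0.2085·0 + (-0.4170)·(-1) + 0.2085·(-3) + (-0.2085)·4 + (-0.8341)·2 = -2.7107; q_2·w_3 = (-0.2871)·0 + (-0.5264)·(-1) + 0.5384·(-3) + 0.5623·4 + 0.1854·2 = 1.5314.
u_3 = w_3 + 2.7107·q_1 − 1.5314·q_2 = (1.0049, -1.3243, -3.2593, 2.5737, -0.5449).
‖u_3‖ = 4.5063, so q_3 = (0.2230, -0.2939, -0.7233, 0.5711, -0.1209).
q_1·w_4 = 0.2085·1 + (-0.4170)·2 + 0.2085·4 + (-0.2085)·0 + (-0.8341)·1 = -0.6255; q_2·w_4 = (-0.2871)·1 + (-0.5264)·2 + 0.5384·4 + 0.5623·0 + 0.1854·1 = 0.9990; q_3·w_4 = 0.2230·1 + (-0.2939)·2 + (-0.7233)·4 + 0.5711·0 + (-0.1209)·1 = -3.3787.
u_4 = w_4 + 0.6255·q_1 − 0.9990·q_2 + 3.3787·q_3 = (2.1708, 1.2721, 1.1489, 1.2375, -0.1155).
‖u_4‖ = 3.0323, so q_4 = (0.7159, 0.4195, 0.3789, 0.4081, -0.0381).
Qᵀb = (1.0426, 0.3529, 2.7263, -1.1506).
Back-substitute: x_4 = -1.1506/3.0323 = -0.3794.
x_3 = (2.7263 + 3.3787·(-0.3794))/4.5063 = 0.3205.
x_2 = (0.3529 − 1.5314·0.3205 − 0.9990·(-0.3794))/7.2682 = 0.0332.
x_1 = (1.0426 − 0.4170·0.0332 + 2.7107·0.3205 + 0.6255·(-0.3794))/4.7958 = 0.3462.

x = (0.3462, 0.0332, 0.3205, -0.3794)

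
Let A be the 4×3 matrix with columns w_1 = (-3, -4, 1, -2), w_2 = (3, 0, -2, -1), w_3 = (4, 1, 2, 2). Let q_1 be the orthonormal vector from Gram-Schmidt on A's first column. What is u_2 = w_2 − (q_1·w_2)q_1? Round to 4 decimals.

u_2 = (2.1000, -1.2000, -1.7000, -1.6000)

q_1 = w_1/‖w_1‖ = (-3, -4, 1, -2)/5.4772 = (-0.5477, -0.7303, 0.1826, -0.3651).
r_{12} = q_1·w_2 = -1.6432.
u_2 = w_2 + 1.6432·q_1 = (2.1000, -1.2000, -1.7000, -1.6000).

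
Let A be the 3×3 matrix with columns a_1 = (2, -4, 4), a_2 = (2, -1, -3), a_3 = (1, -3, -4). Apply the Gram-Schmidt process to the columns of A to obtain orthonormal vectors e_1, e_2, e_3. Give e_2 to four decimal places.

a_1 = (2, -4, 4); ‖a_1‖ = 6.0000, so e_1 = (0.3333, -0.6667, 0.6667).
e_1·a_2 = 0.3333·2 + (-0.6667)·(-1) + 0.6667·(-3) = -0.6667.
u_2 = a_2 + 0.6667·e_1 = (2.2222, -1.4444, -2.5556).
‖u_2‖ = 3.6818, so e_2 = (0.6036, -0.3923, -0.6941).

e_2 = (0.6036, -0.3923, -0.6941)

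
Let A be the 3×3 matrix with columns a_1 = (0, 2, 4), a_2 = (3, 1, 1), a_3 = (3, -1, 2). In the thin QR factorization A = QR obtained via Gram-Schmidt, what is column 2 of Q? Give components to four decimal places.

q_2 = (0.9891, 0.1319, -0.0659)

a_1 = (0, 2, 4); ‖a_1‖ = 4.4721, so q_1 = (0.0000, 0.4472, 0.8944).
q_1·a_2 = 0.0000·3 + 0.4472·1 + 0.8944·1 = 1.3416.
u_2 = a_2 − 1.3416·q_1 = (3.0000, 0.4000, -0.2000).
‖u_2‖ = 3.0332, so q_2 = (0.9891, 0.1319, -0.0659).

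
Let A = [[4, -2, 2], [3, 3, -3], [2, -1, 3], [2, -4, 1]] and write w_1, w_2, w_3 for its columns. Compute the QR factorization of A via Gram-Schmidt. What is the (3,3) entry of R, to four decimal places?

r_{33} = 3.1038

w_1 = (4, 3, 2, 2); ‖w_1‖ = 5.7446, so e_1 = (0.6963, 0.5222, 0.3482, 0.3482).
e_1·w_2 = 0.6963·(-2) + 0.5222·3 + 0.3482·(-1) + 0.3482·(-4) = -1.5667.
u_2 = w_2 + 1.5667·e_1 = (-0.9091, 3.8182, -0.4545, -3.4545).
‖u_2‖ = 5.2484, so e_2 = (-0.1732, 0.7275, -0.0866, -0.6582).
e_1·w_3 = 0.6963·2 + 0.5222·(-3) + 0.3482·3 + 0.3482·1 = 1.2185; e_2·w_3 = (-0.1732)·2 + 0.7275·(-3) + (-0.0866)·3 + (-0.6582)·1 = -3.4470.
u_3 = w_3 − 1.2185·e_1 + 3.4470·e_2 = (0.5545, -1.1287, 2.2772, -1.6931).
r_{33} = ‖u_3‖ = 3.1038.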